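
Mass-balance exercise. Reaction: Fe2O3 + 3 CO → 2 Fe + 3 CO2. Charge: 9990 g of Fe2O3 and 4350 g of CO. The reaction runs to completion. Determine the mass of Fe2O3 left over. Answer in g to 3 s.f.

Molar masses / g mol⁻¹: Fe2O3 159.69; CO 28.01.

1720 g

n(Fe2O3) = 9990 / 159.69 = 62.56 mol
n(CO) = 4350 / 28.01 = 155.3 mol
n/ν → Fe2O3: 62.56, CO: 51.77; CO is limiting.
Fe2O3 consumed = (1/3) × 155.3 = 51.77 mol
Fe2O3 remaining = 62.56 − 51.77 = 10.79 mol
mass = 10.79 × 159.69 = 1723 g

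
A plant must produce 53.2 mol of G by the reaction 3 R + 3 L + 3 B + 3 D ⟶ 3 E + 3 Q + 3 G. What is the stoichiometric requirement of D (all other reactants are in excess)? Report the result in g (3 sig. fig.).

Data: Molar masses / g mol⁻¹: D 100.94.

5370 g

n(G) = 53.20 mol
n(D) = (3/3) × 53.20 = 53.20 mol
mass = 53.20 × 100.94 = 5370 g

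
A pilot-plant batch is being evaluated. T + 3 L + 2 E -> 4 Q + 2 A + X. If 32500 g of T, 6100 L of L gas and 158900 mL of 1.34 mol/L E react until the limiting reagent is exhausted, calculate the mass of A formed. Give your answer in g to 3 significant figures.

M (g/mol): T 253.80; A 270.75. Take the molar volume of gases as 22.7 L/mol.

n(T) = 32500 / 253.80 = 128.1 mol
n(L) = 6100 / 22.7 = 268.7 mol
n(E) = 1.34 × 158900/1000 = 212.9 mol
n/ν for T = 128.1/1 = 128.1
n/ν for L = 268.7/3 = 89.57
n/ν for E = 212.9/2 = 106.5
Smallest n/ν is L → limiting reagent.
n(A) = (2/3) × 268.7 = 179.1 mol
mass = 179.1 × 270.75 = 48490 g

48500 g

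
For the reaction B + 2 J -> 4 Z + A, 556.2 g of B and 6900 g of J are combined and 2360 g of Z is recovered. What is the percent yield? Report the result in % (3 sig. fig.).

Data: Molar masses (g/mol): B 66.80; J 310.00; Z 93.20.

76.0 %

n(B) = 556.2 / 66.80 = 8.326 mol
n(J) = 6900 / 310.00 = 22.26 mol
n/ν for B = 8.326/1 = 8.326
n/ν for J = 22.26/2 = 11.13
Smallest n/ν is B → limiting reagent.
theoretical n(Z) = (4/1) × 8.326 = 33.30 mol → 3104 g
% yield = 2360 / 3104 × 100 = 76.03 %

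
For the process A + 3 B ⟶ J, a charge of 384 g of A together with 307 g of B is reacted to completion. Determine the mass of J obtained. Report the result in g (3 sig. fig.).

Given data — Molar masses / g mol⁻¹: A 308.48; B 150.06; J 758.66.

n(A) = 384.0 / 308.48 = 1.245 mol
n(B) = 307.0 / 150.06 = 2.046 mol
n/ν for A = 1.245/1 = 1.245
n/ν for B = 2.046/3 = 0.6820
Smallest n/ν is B → limiting reagent.
n(J) = (1/3) × 2.046 = 0.6820 mol
mass = 0.6820 × 758.66 = 517.4 g

517 g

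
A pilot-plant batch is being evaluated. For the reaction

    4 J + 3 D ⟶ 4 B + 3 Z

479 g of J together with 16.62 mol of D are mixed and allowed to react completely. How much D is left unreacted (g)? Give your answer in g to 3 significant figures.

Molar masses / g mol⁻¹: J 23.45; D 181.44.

236 g

n(J) = 479.0 / 23.45 = 20.43 mol
n(D) = 16.62 mol
n/ν for J = 20.43/4 = 5.108
n/ν for D = 16.62/3 = 5.540
Smallest n/ν is J → limiting reagent.
D consumed = (3/4) × 20.43 = 15.32 mol
D remaining = 16.62 − 15.32 = 1.300 mol
mass = 1.300 × 181.44 = 235.9 g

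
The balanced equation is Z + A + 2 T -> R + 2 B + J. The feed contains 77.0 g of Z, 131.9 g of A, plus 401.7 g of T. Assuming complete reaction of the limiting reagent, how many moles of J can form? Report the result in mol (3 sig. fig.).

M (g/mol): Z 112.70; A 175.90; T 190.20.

n(Z) = 77.00 / 112.70 = 0.6832 mol
n(A) = 131.9 / 175.90 = 0.7499 mol
n(T) = 401.7 / 190.20 = 2.112 mol
n/ν → Z: 0.6832, A: 0.7499, T: 1.056; Z is limiting.
n(J) = (1/1) × 0.6832 = 0.6832 mol

0.683 mol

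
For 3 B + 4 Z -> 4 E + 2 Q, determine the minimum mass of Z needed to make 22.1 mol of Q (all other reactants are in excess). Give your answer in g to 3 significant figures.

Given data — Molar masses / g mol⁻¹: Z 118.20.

n(Q) = 22.10 mol
n(Z) = (4/2) × 22.10 = 44.20 mol
mass = 44.20 × 118.20 = 5224 g

5220 g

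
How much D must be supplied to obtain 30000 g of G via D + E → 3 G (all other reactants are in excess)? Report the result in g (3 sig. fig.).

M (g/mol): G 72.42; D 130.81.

18100 g

n(G) = 30000 / 72.42 = 414.3 mol
n(D) = (1/3) × 414.3 = 138.1 mol
mass = 138.1 × 130.81 = 18060 g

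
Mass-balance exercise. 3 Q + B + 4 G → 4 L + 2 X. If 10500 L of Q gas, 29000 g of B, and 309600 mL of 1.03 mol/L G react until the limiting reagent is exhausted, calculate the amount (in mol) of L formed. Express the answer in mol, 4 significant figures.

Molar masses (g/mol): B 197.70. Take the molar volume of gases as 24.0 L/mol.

318.9 mol

n(Q) = 10500 / 24.0 = 437.5 mol
n(B) = 29000 / 197.70 = 146.7 mol
n(G) = 1.03 × 309600/1000 = 318.9 mol
n/ν for Q = 437.5/3 = 145.8
n/ν for B = 146.7/1 = 146.7
n/ν for G = 318.9/4 = 79.73
Smallest n/ν is G → limiting reagent.
n(L) = (4/4) × 318.9 = 318.9 mol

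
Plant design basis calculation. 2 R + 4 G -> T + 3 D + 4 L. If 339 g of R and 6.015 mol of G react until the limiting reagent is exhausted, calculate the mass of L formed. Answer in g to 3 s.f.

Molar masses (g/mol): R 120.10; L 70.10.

396 g

n(R) = 339.0 / 120.10 = 2.823 mol
n(G) = 6.015 mol
n/ν for R = 2.823/2 = 1.412
n/ν for G = 6.015/4 = 1.504
Smallest n/ν is R → limiting reagent.
n(L) = (4/2) × 2.823 = 5.646 mol
mass = 5.646 × 70.10 = 395.8 g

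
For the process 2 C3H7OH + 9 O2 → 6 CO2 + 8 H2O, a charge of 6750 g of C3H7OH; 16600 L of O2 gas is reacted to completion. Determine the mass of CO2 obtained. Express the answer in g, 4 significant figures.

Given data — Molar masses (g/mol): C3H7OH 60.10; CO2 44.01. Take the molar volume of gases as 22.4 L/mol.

14830 g

n(C3H7OH) = 6750 / 60.10 = 112.3 mol
n(O2) = 16600 / 22.4 = 741.1 mol
n/ν → C3H7OH: 56.15, O2: 82.34; C3H7OH is limiting.
n(CO2) = (6/2) × 112.3 = 336.9 mol
mass = 336.9 × 44.01 = 14830 g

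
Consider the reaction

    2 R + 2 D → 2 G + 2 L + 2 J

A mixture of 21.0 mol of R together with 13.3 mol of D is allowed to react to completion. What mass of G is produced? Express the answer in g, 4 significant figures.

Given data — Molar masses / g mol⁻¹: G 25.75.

342.5 g

n(R) = 21.00 mol
n(D) = 13.30 mol
n/ν for R = 21.00/2 = 10.50
n/ν for D = 13.30/2 = 6.650
Smallest n/ν is D → limiting reagent.
n(G) = (2/2) × 13.30 = 13.30 mol
mass = 13.30 × 25.75 = 342.5 g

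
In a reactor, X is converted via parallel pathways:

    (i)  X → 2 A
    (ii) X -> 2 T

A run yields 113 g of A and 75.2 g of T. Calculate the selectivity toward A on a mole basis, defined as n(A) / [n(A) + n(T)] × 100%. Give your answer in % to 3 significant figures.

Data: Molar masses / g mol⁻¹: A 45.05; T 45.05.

60.0 %

n(A) = 113 / 45.05 = 2.508 mol
n(T) = 75.2 / 45.05 = 1.669 mol
selectivity = 2.508/(2.508+1.669) × 100 = 60.04 %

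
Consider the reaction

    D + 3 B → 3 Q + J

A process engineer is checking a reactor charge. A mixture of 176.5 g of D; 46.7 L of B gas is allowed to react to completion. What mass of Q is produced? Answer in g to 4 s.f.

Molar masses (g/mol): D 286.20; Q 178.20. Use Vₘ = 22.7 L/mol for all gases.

329.7 g

n(D) = 176.5 / 286.20 = 0.6167 mol
n(B) = 46.70 / 22.7 = 2.057 mol
n/ν for D = 0.6167/1 = 0.6167
n/ν for B = 2.057/3 = 0.6857
Smallest n/ν is D → limiting reagent.
n(Q) = (3/1) × 0.6167 = 1.850 mol
mass = 1.850 × 178.20 = 329.7 g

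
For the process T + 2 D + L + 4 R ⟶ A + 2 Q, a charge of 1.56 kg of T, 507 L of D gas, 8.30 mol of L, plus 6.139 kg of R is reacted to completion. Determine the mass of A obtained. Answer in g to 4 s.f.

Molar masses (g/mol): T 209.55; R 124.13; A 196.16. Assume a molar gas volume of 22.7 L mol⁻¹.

1460 g

n(T) = 1.560×1000 / 209.55 = 7.445 mol
n(D) = 507.0 / 22.7 = 22.33 mol
n(L) = 8.300 mol
n(R) = 6.139×1000 / 124.13 = 49.46 mol
n/ν for T = 7.445/1 = 7.445
n/ν for D = 22.33/2 = 11.17
n/ν for L = 8.300/1 = 8.300
n/ν for R = 49.46/4 = 12.37
Smallest n/ν is T → limiting reagent.
n(A) = (1/1) × 7.445 = 7.445 mol
mass = 7.445 × 196.16 = 1460 g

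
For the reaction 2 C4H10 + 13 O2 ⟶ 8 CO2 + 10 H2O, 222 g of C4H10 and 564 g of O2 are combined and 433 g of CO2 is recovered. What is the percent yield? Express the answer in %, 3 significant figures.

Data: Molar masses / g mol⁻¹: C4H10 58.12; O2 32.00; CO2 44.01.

90.7 %

n(C4H10) = 222.0 / 58.12 = 3.820 mol
n(O2) = 564.0 / 32.00 = 17.63 mol
n/ν → C4H10: 1.910, O2: 1.356; O2 is limiting.
theoretical n(CO2) = (8/13) × 17.63 = 10.85 mol → 477.5 g
% yield = 433 / 477.5 × 100 = 90.68 %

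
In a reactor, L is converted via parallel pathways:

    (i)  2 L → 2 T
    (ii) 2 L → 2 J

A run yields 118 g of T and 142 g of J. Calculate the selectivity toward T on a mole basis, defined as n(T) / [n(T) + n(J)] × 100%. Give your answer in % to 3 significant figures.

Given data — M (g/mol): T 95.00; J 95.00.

45.4 %

n(T) = 118 / 95.00 = 1.242 mol
n(J) = 142 / 95.00 = 1.495 mol
selectivity = 1.242/(1.242+1.495) × 100 = 45.38 %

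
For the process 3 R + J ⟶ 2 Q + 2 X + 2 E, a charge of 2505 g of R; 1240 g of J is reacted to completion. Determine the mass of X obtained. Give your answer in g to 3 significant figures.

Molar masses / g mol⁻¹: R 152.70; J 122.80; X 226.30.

2470 g

n(R) = 2505 / 152.70 = 16.40 mol
n(J) = 1240 / 122.80 = 10.10 mol
n/ν → R: 5.467, J: 10.10; R is limiting.
n(X) = (2/3) × 16.40 = 10.93 mol
mass = 10.93 × 226.30 = 2473 g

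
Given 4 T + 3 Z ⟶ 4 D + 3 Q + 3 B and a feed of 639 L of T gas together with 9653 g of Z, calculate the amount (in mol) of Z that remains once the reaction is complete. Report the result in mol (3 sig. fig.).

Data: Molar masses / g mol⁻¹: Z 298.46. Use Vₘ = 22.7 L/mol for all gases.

11.2 mol

n(T) = 639.0 / 22.7 = 28.15 mol
n(Z) = 9653 / 298.46 = 32.34 mol
n/ν → T: 7.038, Z: 10.78; T is limiting.
Z consumed = (3/4) × 28.15 = 21.11 mol
Z remaining = 32.34 − 21.11 = 11.23 mol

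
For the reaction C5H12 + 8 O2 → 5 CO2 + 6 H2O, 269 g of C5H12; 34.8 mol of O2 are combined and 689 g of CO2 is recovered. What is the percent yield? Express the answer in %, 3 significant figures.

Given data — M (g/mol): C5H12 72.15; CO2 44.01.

n(C5H12) = 269.0 / 72.15 = 3.728 mol
n(O2) = 34.80 mol
n/ν for C5H12 = 3.728/1 = 3.728
n/ν for O2 = 34.80/8 = 4.350
Smallest n/ν is C5H12 → limiting reagent.
theoretical n(CO2) = (5/1) × 3.728 = 18.64 mol → 820.3 g
% yield = 689 / 820.3 × 100 = 83.99 %

84.0 %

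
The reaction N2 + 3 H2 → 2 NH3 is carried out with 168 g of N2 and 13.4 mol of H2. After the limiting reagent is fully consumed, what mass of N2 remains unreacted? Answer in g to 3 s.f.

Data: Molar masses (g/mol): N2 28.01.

n(N2) = 168.0 / 28.01 = 5.998 mol
n(H2) = 13.40 mol
n/ν for N2 = 5.998/1 = 5.998
n/ν for H2 = 13.40/3 = 4.467
Smallest n/ν is H2 → limiting reagent.
N2 consumed = (1/3) × 13.40 = 4.467 mol
N2 remaining = 5.998 − 4.467 = 1.531 mol
mass = 1.531 × 28.01 = 42.88 g

42.9 g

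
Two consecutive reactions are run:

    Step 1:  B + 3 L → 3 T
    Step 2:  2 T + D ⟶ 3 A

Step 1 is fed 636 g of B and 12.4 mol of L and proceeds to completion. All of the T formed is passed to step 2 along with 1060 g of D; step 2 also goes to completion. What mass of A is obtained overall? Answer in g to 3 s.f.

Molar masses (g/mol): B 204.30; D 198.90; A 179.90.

Step 1:
n(B) = 636.0 / 204.30 = 3.113 mol
n(L) = 12.40 mol
n/ν for B = 3.113/1 = 3.113
n/ν for L = 12.40/3 = 4.133
Smallest n/ν is B → limiting reagent.
n(T) produced = (3/1) × 3.113 = 9.339 mol
Step 2:
n(T) available = 9.339 mol
n(D) = 1060 / 198.90 = 5.329 mol
n/ν for T = 9.339/2 = 4.670
n/ν for D = 5.329/1 = 5.329
Smallest n/ν is T → limiting reagent.
n(A) = (3/2) × 9.339 = 14.01 mol
mass = 14.01 × 179.90 = 2520 g

2520 g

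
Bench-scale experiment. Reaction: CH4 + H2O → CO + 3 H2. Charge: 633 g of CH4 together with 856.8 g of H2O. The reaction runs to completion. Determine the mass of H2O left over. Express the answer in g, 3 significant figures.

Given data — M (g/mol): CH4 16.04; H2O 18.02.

146 g

n(CH4) = 633.0 / 16.04 = 39.46 mol
n(H2O) = 856.8 / 18.02 = 47.55 mol
n/ν → CH4: 39.46, H2O: 47.55; CH4 is limiting.
H2O consumed = (1/1) × 39.46 = 39.46 mol
H2O remaining = 47.55 − 39.46 = 8.090 mol
mass = 8.090 × 18.02 = 145.8 g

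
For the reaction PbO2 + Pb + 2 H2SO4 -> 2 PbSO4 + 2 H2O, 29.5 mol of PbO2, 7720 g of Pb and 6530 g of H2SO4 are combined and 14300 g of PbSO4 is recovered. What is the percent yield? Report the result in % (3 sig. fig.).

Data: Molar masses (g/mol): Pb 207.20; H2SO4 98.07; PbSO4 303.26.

79.9 %

n(PbO2) = 29.50 mol
n(Pb) = 7720 / 207.20 = 37.26 mol
n(H2SO4) = 6530 / 98.07 = 66.59 mol
n/ν for PbO2 = 29.50/1 = 29.50
n/ν for Pb = 37.26/1 = 37.26
n/ν for H2SO4 = 66.59/2 = 33.30
Smallest n/ν is PbO2 → limiting reagent.
theoretical n(PbSO4) = (2/1) × 29.50 = 59.00 mol → 17890 g
% yield = 14300 / 17890 × 100 = 79.93 %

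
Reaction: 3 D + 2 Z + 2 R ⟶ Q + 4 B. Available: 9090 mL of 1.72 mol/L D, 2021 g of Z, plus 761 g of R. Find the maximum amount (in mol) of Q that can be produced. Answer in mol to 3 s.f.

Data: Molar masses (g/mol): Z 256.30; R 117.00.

n(D) = 1.72 × 9090/1000 = 15.63 mol
n(Z) = 2021 / 256.30 = 7.885 mol
n(R) = 761.0 / 117.00 = 6.504 mol
n/ν → D: 5.210, Z: 3.943, R: 3.252; R is limiting.
n(Q) = (1/2) × 6.504 = 3.252 mol

3.25 mol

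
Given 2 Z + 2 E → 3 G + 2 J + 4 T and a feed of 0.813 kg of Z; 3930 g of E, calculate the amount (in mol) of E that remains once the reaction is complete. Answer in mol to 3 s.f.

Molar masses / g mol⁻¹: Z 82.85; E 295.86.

3.47 mol

n(Z) = 0.8130×1000 / 82.85 = 9.813 mol
n(E) = 3930 / 295.86 = 13.28 mol
n/ν → Z: 4.907, E: 6.640; Z is limiting.
E consumed = (2/2) × 9.813 = 9.813 mol
E remaining = 13.28 − 9.813 = 3.467 mol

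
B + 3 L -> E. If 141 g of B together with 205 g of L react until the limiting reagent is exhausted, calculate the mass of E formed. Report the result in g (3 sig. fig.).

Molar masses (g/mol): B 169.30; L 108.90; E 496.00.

n(B) = 141.0 / 169.30 = 0.8328 mol
n(L) = 205.0 / 108.90 = 1.882 mol
n/ν for B = 0.8328/1 = 0.8328
n/ν for L = 1.882/3 = 0.6273
Smallest n/ν is L → limiting reagent.
n(E) = (1/3) × 1.882 = 0.6273 mol
mass = 0.6273 × 496.00 = 311.1 g

311 g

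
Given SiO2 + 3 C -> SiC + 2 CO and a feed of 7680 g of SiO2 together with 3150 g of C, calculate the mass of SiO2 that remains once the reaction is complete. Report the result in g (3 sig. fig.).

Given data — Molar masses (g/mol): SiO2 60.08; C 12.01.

2430 g

n(SiO2) = 7680 / 60.08 = 127.8 mol
n(C) = 3150 / 12.01 = 262.3 mol
n/ν for SiO2 = 127.8/1 = 127.8
n/ν for C = 262.3/3 = 87.43
Smallest n/ν is C → limiting reagent.
SiO2 consumed = (1/3) × 262.3 = 87.43 mol
SiO2 remaining = 127.8 − 87.43 = 40.37 mol
mass = 40.37 × 60.08 = 2425 g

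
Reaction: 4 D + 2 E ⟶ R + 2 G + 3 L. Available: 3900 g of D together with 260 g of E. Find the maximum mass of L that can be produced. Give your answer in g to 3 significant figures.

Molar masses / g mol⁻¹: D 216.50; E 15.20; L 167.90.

2270 g

n(D) = 3900 / 216.50 = 18.01 mol
n(E) = 260.0 / 15.20 = 17.11 mol
n/ν → D: 4.503, E: 8.555; D is limiting.
n(L) = (3/4) × 18.01 = 13.51 mol
mass = 13.51 × 167.90 = 2268 g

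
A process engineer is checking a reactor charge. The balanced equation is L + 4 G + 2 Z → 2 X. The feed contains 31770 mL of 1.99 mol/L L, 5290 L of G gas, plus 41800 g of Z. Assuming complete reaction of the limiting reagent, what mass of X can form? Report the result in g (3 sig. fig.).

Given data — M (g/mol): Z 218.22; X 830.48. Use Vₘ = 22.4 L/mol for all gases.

n(L) = 1.99 × 31770/1000 = 63.22 mol
n(G) = 5290 / 22.4 = 236.2 mol
n(Z) = 41800 / 218.22 = 191.5 mol
n/ν → L: 63.22, G: 59.05, Z: 95.75; G is limiting.
n(X) = (2/4) × 236.2 = 118.1 mol
mass = 118.1 × 830.48 = 98080 g

98100 g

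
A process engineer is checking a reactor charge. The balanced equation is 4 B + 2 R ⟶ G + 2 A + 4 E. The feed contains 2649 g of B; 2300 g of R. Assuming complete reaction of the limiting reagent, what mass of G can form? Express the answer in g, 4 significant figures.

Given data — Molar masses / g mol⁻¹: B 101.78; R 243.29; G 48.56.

229.5 g

n(B) = 2649 / 101.78 = 26.03 mol
n(R) = 2300 / 243.29 = 9.454 mol
n/ν for B = 26.03/4 = 6.508
n/ν for R = 9.454/2 = 4.727
Smallest n/ν is R → limiting reagent.
n(G) = (1/2) × 9.454 = 4.727 mol
mass = 4.727 × 48.56 = 229.5 g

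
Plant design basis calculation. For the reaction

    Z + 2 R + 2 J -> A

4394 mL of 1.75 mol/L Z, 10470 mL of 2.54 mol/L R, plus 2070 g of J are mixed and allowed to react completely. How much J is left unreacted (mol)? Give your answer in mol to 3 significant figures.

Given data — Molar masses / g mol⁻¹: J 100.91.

n(Z) = 1.75 × 4394/1000 = 7.690 mol
n(R) = 2.54 × 10470/1000 = 26.59 mol
n(J) = 2070 / 100.91 = 20.51 mol
n/ν for Z = 7.690/1 = 7.690
n/ν for R = 26.59/2 = 13.30
n/ν for J = 20.51/2 = 10.26
Smallest n/ν is Z → limiting reagent.
J consumed = (2/1) × 7.690 = 15.38 mol
J remaining = 20.51 − 15.38 = 5.130 mol

5.13 mol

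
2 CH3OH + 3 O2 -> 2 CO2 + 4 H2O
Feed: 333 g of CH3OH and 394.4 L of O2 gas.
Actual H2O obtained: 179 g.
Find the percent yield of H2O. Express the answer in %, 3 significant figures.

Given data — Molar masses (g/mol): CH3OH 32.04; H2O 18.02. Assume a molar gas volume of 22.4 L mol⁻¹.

n(CH3OH) = 333.0 / 32.04 = 10.39 mol
n(O2) = 394.4 / 22.4 = 17.61 mol
n/ν for CH3OH = 10.39/2 = 5.195
n/ν for O2 = 17.61/3 = 5.870
Smallest n/ν is CH3OH → limiting reagent.
theoretical n(H2O) = (4/2) × 10.39 = 20.78 mol → 374.5 g
% yield = 179 / 374.5 × 100 = 47.80 %

47.8 %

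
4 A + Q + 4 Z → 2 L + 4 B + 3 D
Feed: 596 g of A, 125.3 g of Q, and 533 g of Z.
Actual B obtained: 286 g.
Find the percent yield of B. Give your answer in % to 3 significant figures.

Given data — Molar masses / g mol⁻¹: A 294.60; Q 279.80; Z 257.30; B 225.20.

n(A) = 596.0 / 294.60 = 2.023 mol
n(Q) = 125.3 / 279.80 = 0.4478 mol
n(Z) = 533.0 / 257.30 = 2.072 mol
n/ν for A = 2.023/4 = 0.5058
n/ν for Q = 0.4478/1 = 0.4478
n/ν for Z = 2.072/4 = 0.5180
Smallest n/ν is Q → limiting reagent.
theoretical n(B) = (4/1) × 0.4478 = 1.791 mol → 403.3 g
% yield = 286 / 403.3 × 100 = 70.91 %

70.9 %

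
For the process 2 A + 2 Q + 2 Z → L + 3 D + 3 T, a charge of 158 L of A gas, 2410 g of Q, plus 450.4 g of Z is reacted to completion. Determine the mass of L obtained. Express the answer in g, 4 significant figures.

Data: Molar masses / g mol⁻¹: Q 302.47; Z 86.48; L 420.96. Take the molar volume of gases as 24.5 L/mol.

1096 g

n(A) = 158.0 / 24.5 = 6.449 mol
n(Q) = 2410 / 302.47 = 7.968 mol
n(Z) = 450.4 / 86.48 = 5.208 mol
n/ν for A = 6.449/2 = 3.225
n/ν for Q = 7.968/2 = 3.984
n/ν for Z = 5.208/2 = 2.604
Smallest n/ν is Z → limiting reagent.
n(L) = (1/2) × 5.208 = 2.604 mol
mass = 2.604 × 420.96 = 1096 g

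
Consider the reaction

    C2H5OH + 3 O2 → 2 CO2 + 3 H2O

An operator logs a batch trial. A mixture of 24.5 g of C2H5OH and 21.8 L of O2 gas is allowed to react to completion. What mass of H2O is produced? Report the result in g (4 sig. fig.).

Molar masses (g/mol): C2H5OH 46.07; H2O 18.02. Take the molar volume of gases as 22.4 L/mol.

n(C2H5OH) = 24.50 / 46.07 = 0.5318 mol
n(O2) = 21.80 / 22.4 = 0.9732 mol
n/ν → C2H5OH: 0.5318, O2: 0.3244; O2 is limiting.
n(H2O) = (3/3) × 0.9732 = 0.9732 mol
mass = 0.9732 × 18.02 = 17.54 g

17.54 g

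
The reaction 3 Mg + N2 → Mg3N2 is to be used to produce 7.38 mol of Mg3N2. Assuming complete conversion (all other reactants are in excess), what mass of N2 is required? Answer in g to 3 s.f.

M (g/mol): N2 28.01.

207 g

n(Mg3N2) = 7.380 mol
n(N2) = (1/1) × 7.380 = 7.380 mol
mass = 7.380 × 28.01 = 206.7 g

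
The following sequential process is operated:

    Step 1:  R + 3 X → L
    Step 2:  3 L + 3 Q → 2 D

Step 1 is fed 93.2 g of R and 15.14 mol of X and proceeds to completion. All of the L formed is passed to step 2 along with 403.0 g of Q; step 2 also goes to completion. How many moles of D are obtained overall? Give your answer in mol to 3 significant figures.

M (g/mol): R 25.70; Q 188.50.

1.43 mol

Step 1:
n(R) = 93.20 / 25.70 = 3.626 mol
n(X) = 15.14 mol
n/ν for R = 3.626/1 = 3.626
n/ν for X = 15.14/3 = 5.047
Smallest n/ν is R → limiting reagent.
n(L) produced = (1/1) × 3.626 = 3.626 mol
Step 2:
n(L) available = 3.626 mol
n(Q) = 403.0 / 188.50 = 2.138 mol
n/ν for L = 3.626/3 = 1.209
n/ν for Q = 2.138/3 = 0.7127
Smallest n/ν is Q → limiting reagent.
n(D) = (2/3) × 2.138 = 1.425 mol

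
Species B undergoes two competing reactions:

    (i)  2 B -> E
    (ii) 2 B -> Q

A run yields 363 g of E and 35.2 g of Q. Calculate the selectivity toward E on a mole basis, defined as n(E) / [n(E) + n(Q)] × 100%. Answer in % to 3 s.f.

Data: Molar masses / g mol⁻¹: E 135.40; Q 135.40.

91.2 %

n(E) = 363 / 135.40 = 2.681 mol
n(Q) = 35.2 / 135.40 = 0.2600 mol
selectivity = 2.681/(2.681+0.2600) × 100 = 91.16 %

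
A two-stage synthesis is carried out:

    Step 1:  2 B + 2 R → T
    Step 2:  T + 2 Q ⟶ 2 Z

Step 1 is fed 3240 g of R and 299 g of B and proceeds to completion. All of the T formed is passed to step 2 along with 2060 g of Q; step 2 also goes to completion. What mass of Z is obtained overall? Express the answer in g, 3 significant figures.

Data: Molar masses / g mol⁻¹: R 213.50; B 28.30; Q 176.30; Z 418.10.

4420 g

Step 1:
n(R) = 3240 / 213.50 = 15.18 mol
n(B) = 299.0 / 28.30 = 10.57 mol
n/ν for R = 15.18/2 = 7.590
n/ν for B = 10.57/2 = 5.285
Smallest n/ν is B → limiting reagent.
n(T) produced = (1/2) × 10.57 = 5.285 mol
Step 2:
n(T) available = 5.285 mol
n(Q) = 2060 / 176.30 = 11.68 mol
n/ν for T = 5.285/1 = 5.285
n/ν for Q = 11.68/2 = 5.840
Smallest n/ν is T → limiting reagent.
n(Z) = (2/1) × 5.285 = 10.57 mol
mass = 10.57 × 418.10 = 4419 g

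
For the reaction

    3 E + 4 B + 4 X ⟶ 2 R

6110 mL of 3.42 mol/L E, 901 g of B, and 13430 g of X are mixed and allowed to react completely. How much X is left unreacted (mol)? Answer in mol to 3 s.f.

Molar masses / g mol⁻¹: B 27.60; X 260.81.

23.6 mol

n(E) = 3.42 × 6110/1000 = 20.90 mol
n(B) = 901.0 / 27.60 = 32.64 mol
n(X) = 13430 / 260.81 = 51.49 mol
n/ν → E: 6.967, B: 8.160, X: 12.87; E is limiting.
X consumed = (4/3) × 20.90 = 27.87 mol
X remaining = 51.49 − 27.87 = 23.62 mol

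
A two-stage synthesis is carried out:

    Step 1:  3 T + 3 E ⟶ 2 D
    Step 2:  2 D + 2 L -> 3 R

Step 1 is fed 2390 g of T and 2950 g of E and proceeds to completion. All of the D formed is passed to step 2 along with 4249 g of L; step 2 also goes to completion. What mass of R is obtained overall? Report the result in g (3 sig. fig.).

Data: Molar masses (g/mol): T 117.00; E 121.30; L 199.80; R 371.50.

Step 1:
n(T) = 2390 / 117.00 = 20.43 mol
n(E) = 2950 / 121.30 = 24.32 mol
n/ν → T: 6.810, E: 8.107; T is limiting.
n(D) produced = (2/3) × 20.43 = 13.62 mol
Step 2:
n(D) available = 13.62 mol
n(L) = 4249 / 199.80 = 21.27 mol
n/ν → D: 6.810, L: 10.64; D is limiting.
n(R) = (3/2) × 13.62 = 20.43 mol
mass = 20.43 × 371.50 = 7590 g

7590 g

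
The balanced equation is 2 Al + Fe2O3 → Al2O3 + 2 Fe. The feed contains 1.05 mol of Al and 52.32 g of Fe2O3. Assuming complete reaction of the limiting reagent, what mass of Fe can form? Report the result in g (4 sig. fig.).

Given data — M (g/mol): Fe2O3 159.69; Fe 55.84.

n(Al) = 1.050 mol
n(Fe2O3) = 52.32 / 159.69 = 0.3276 mol
n/ν → Al: 0.5250, Fe2O3: 0.3276; Fe2O3 is limiting.
n(Fe) = (2/1) × 0.3276 = 0.6552 mol
mass = 0.6552 × 55.84 = 36.59 g

36.59 g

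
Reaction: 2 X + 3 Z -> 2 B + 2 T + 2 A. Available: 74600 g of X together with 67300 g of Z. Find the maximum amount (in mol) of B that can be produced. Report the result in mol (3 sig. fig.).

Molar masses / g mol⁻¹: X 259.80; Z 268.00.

n(X) = 74600 / 259.80 = 287.1 mol
n(Z) = 67300 / 268.00 = 251.1 mol
n/ν for X = 287.1/2 = 143.6
n/ν for Z = 251.1/3 = 83.70
Smallest n/ν is Z → limiting reagent.
n(B) = (2/3) × 251.1 = 167.4 mol

167 mol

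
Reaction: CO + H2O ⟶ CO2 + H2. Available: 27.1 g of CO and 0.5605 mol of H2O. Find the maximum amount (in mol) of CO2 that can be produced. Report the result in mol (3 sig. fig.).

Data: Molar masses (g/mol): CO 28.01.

n(CO) = 27.10 / 28.01 = 0.9675 mol
n(H2O) = 0.5605 mol
n/ν for CO = 0.9675/1 = 0.9675
n/ν for H2O = 0.5605/1 = 0.5605
Smallest n/ν is H2O → limiting reagent.
n(CO2) = (1/1) × 0.5605 = 0.5605 mol

0.561 mol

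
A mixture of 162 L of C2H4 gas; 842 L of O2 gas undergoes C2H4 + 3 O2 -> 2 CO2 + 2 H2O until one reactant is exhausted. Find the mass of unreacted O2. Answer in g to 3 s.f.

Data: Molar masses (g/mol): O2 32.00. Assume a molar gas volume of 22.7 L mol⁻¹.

502 g

n(C2H4) = 162.0 / 22.7 = 7.137 mol
n(O2) = 842.0 / 22.7 = 37.09 mol
n/ν → C2H4: 7.137, O2: 12.36; C2H4 is limiting.
O2 consumed = (3/1) × 7.137 = 21.41 mol
O2 remaining = 37.09 − 21.41 = 15.68 mol
mass = 15.68 × 32.00 = 501.8 g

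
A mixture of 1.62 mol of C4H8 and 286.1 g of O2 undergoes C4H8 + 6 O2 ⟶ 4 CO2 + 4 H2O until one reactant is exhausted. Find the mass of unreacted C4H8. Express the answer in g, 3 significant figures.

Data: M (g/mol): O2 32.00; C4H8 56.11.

n(C4H8) = 1.620 mol
n(O2) = 286.1 / 32.00 = 8.941 mol
n/ν for C4H8 = 1.620/1 = 1.620
n/ν for O2 = 8.941/6 = 1.490
Smallest n/ν is O2 → limiting reagent.
C4H8 consumed = (1/6) × 8.941 = 1.490 mol
C4H8 remaining = 1.620 − 1.490 = 0.1300 mol
mass = 0.1300 × 56.11 = 7.294 g

7.29 g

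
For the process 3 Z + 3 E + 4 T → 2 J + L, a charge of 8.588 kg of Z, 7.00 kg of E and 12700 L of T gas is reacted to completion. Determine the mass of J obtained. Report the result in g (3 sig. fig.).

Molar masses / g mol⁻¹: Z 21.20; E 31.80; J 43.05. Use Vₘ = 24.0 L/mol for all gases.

6320 g

n(Z) = 8.588×1000 / 21.20 = 405.1 mol
n(E) = 7.000×1000 / 31.80 = 220.1 mol
n(T) = 12700 / 24.0 = 529.2 mol
n/ν → Z: 135.0, E: 73.37, T: 132.3; E is limiting.
n(J) = (2/3) × 220.1 = 146.7 mol
mass = 146.7 × 43.05 = 6315 g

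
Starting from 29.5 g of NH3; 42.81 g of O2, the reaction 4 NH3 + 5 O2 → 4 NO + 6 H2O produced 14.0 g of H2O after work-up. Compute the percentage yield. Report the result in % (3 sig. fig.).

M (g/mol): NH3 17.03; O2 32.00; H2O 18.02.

48.4 %

n(NH3) = 29.50 / 17.03 = 1.732 mol
n(O2) = 42.81 / 32.00 = 1.338 mol
n/ν → NH3: 0.4330, O2: 0.2676; O2 is limiting.
theoretical n(H2O) = (6/5) × 1.338 = 1.606 mol → 28.94 g
% yield = 14.0 / 28.94 × 100 = 48.38 %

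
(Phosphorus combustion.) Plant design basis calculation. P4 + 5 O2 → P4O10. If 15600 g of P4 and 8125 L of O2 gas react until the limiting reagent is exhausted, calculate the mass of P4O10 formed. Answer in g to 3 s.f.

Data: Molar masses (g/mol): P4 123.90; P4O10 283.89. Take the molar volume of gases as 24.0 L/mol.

n(P4) = 15600 / 123.90 = 125.9 mol
n(O2) = 8125 / 24.0 = 338.5 mol
n/ν → P4: 125.9, O2: 67.70; O2 is limiting.
n(P4O10) = (1/5) × 338.5 = 67.70 mol
mass = 67.70 × 283.89 = 19220 g

19200 g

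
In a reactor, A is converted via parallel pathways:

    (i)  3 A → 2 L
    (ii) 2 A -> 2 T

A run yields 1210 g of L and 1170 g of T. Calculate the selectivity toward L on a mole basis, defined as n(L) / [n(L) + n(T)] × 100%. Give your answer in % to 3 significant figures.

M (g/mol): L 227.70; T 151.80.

n(L) = 1210 / 227.70 = 5.314 mol
n(T) = 1170 / 151.80 = 7.708 mol
selectivity = 5.314/(5.314+7.708) × 100 = 40.81 %

40.8 %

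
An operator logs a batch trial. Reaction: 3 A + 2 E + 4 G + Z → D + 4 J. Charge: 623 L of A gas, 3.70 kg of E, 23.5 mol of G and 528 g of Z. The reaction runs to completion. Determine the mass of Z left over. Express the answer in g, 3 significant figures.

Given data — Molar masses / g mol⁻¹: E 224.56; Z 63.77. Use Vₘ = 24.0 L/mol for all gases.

n(A) = 623.0 / 24.0 = 25.96 mol
n(E) = 3.700×1000 / 224.56 = 16.48 mol
n(G) = 23.50 mol
n(Z) = 528.0 / 63.77 = 8.280 mol
n/ν for A = 25.96/3 = 8.653
n/ν for E = 16.48/2 = 8.240
n/ν for G = 23.50/4 = 5.875
n/ν for Z = 8.280/1 = 8.280
Smallest n/ν is G → limiting reagent.
Z consumed = (1/4) × 23.50 = 5.875 mol
Z remaining = 8.280 − 5.875 = 2.405 mol
mass = 2.405 × 63.77 = 153.4 g

153 g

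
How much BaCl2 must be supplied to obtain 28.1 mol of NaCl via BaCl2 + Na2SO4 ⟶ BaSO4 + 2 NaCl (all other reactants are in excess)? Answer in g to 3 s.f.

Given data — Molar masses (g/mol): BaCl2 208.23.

n(NaCl) = 28.10 mol
n(BaCl2) = (1/2) × 28.10 = 14.05 mol
mass = 14.05 × 208.23 = 2926 g

2930 g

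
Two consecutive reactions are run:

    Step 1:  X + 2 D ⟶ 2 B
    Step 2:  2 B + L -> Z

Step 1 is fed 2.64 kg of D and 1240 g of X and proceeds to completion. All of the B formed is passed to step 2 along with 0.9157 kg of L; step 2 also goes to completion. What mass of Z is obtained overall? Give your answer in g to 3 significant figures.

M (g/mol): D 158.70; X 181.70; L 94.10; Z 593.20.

4050 g

Step 1:
n(D) = 2.640×1000 / 158.70 = 16.64 mol
n(X) = 1240 / 181.70 = 6.824 mol
n/ν for D = 16.64/2 = 8.320
n/ν for X = 6.824/1 = 6.824
Smallest n/ν is X → limiting reagent.
n(B) produced = (2/1) × 6.824 = 13.65 mol
Step 2:
n(B) available = 13.65 mol
n(L) = 0.9157×1000 / 94.10 = 9.731 mol
n/ν for B = 13.65/2 = 6.825
n/ν for L = 9.731/1 = 9.731
Smallest n/ν is B → limiting reagent.
n(Z) = (1/2) × 13.65 = 6.825 mol
mass = 6.825 × 593.20 = 4049 g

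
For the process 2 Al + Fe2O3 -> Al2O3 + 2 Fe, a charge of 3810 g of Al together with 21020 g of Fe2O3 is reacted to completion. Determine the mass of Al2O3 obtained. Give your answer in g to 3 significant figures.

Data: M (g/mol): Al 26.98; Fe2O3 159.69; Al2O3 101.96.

7200 g

n(Al) = 3810 / 26.98 = 141.2 mol
n(Fe2O3) = 21020 / 159.69 = 131.6 mol
n/ν → Al: 70.60, Fe2O3: 131.6; Al is limiting.
n(Al2O3) = (1/2) × 141.2 = 70.60 mol
mass = 70.60 × 101.96 = 7198 g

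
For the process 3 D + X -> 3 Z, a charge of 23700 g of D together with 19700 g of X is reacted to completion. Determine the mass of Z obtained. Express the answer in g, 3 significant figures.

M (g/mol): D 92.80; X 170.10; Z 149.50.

38200 g

n(D) = 23700 / 92.80 = 255.4 mol
n(X) = 19700 / 170.10 = 115.8 mol
n/ν for D = 255.4/3 = 85.13
n/ν for X = 115.8/1 = 115.8
Smallest n/ν is D → limiting reagent.
n(Z) = (3/3) × 255.4 = 255.4 mol
mass = 255.4 × 149.50 = 38180 g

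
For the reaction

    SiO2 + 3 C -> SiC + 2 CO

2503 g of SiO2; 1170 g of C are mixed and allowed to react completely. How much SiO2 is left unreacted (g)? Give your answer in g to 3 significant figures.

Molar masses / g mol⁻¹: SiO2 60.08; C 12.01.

552 g

n(SiO2) = 2503 / 60.08 = 41.66 mol
n(C) = 1170 / 12.01 = 97.42 mol
n/ν for SiO2 = 41.66/1 = 41.66
n/ν for C = 97.42/3 = 32.47
Smallest n/ν is C → limiting reagent.
SiO2 consumed = (1/3) × 97.42 = 32.47 mol
SiO2 remaining = 41.66 − 32.47 = 9.190 mol
mass = 9.190 × 60.08 = 552.1 g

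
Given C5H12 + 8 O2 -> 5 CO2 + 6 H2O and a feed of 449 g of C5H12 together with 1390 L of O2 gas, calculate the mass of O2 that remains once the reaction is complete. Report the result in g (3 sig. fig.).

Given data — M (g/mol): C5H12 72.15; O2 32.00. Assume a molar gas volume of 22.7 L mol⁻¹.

366 g

n(C5H12) = 449.0 / 72.15 = 6.223 mol
n(O2) = 1390 / 22.7 = 61.23 mol
n/ν → C5H12: 6.223, O2: 7.654; C5H12 is limiting.
O2 consumed = (8/1) × 6.223 = 49.78 mol
O2 remaining = 61.23 − 49.78 = 11.45 mol
mass = 11.45 × 32.00 = 366.4 g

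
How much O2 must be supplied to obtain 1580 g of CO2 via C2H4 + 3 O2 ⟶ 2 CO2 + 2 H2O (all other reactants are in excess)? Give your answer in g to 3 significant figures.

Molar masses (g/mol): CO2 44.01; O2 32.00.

1720 g

n(CO2) = 1580 / 44.01 = 35.90 mol
n(O2) = (3/2) × 35.90 = 53.85 mol
mass = 53.85 × 32.00 = 1723 g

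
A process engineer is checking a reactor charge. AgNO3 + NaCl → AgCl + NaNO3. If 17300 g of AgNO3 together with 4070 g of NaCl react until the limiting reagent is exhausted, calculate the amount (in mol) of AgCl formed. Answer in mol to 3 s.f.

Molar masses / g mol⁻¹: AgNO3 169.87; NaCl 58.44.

n(AgNO3) = 17300 / 169.87 = 101.8 mol
n(NaCl) = 4070 / 58.44 = 69.64 mol
n/ν for AgNO3 = 101.8/1 = 101.8
n/ν for NaCl = 69.64/1 = 69.64
Smallest n/ν is NaCl → limiting reagent.
n(AgCl) = (1/1) × 69.64 = 69.64 mol

69.6 mol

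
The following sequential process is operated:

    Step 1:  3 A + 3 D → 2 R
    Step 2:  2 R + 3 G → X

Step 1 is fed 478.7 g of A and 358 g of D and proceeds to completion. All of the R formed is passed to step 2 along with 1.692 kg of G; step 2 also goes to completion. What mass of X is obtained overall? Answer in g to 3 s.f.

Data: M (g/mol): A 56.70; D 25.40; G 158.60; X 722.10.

Step 1:
n(A) = 478.7 / 56.70 = 8.443 mol
n(D) = 358.0 / 25.40 = 14.09 mol
n/ν → A: 2.814, D: 4.697; A is limiting.
n(R) produced = (2/3) × 8.443 = 5.629 mol
Step 2:
n(R) available = 5.629 mol
n(G) = 1.692×1000 / 158.60 = 10.67 mol
n/ν → R: 2.815, G: 3.557; R is limiting.
n(X) = (1/2) × 5.629 = 2.815 mol
mass = 2.815 × 722.10 = 2033 g

2030 g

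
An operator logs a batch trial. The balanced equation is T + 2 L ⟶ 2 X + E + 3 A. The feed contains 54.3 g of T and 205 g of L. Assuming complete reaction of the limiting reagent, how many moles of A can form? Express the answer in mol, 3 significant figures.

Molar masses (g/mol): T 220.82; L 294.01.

n(T) = 54.30 / 220.82 = 0.2459 mol
n(L) = 205.0 / 294.01 = 0.6973 mol
n/ν → T: 0.2459, L: 0.3487; T is limiting.
n(A) = (3/1) × 0.2459 = 0.7377 mol

0.738 mol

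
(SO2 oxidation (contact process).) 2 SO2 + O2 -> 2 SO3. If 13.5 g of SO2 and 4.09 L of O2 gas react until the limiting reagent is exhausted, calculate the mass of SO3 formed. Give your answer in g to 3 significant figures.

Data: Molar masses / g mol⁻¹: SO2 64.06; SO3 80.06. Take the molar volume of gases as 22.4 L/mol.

16.9 g

n(SO2) = 13.50 / 64.06 = 0.2107 mol
n(O2) = 4.090 / 22.4 = 0.1826 mol
n/ν for SO2 = 0.2107/2 = 0.1054
n/ν for O2 = 0.1826/1 = 0.1826
Smallest n/ν is SO2 → limiting reagent.
n(SO3) = (2/2) × 0.2107 = 0.2107 mol
mass = 0.2107 × 80.06 = 16.87 g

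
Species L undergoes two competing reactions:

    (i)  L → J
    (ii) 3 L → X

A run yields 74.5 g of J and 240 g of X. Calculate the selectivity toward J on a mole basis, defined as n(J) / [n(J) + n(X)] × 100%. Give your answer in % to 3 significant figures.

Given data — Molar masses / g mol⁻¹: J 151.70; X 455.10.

n(J) = 74.5 / 151.70 = 0.4911 mol
n(X) = 240 / 455.10 = 0.5274 mol
selectivity = 0.4911/(0.4911+0.5274) × 100 = 48.22 %

48.2 %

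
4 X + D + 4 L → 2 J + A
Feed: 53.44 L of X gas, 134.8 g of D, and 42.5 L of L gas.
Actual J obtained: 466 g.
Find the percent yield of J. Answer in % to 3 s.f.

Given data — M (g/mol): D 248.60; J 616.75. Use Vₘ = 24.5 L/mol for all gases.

87.1 %

n(X) = 53.44 / 24.5 = 2.181 mol
n(D) = 134.8 / 248.60 = 0.5422 mol
n(L) = 42.50 / 24.5 = 1.735 mol
n/ν for X = 2.181/4 = 0.5453
n/ν for D = 0.5422/1 = 0.5422
n/ν for L = 1.735/4 = 0.4338
Smallest n/ν is L → limiting reagent.
theoretical n(J) = (2/4) × 1.735 = 0.8675 mol → 535.0 g
% yield = 466 / 535.0 × 100 = 87.10 %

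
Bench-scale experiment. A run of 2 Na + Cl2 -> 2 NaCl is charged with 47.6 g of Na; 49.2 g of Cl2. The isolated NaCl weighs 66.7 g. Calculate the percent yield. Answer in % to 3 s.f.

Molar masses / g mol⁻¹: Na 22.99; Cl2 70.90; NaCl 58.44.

n(Na) = 47.60 / 22.99 = 2.070 mol
n(Cl2) = 49.20 / 70.90 = 0.6939 mol
n/ν for Na = 2.070/2 = 1.035
n/ν for Cl2 = 0.6939/1 = 0.6939
Smallest n/ν is Cl2 → limiting reagent.
theoretical n(NaCl) = (2/1) × 0.6939 = 1.388 mol → 81.11 g
% yield = 66.7 / 81.11 × 100 = 82.23 %

82.2 %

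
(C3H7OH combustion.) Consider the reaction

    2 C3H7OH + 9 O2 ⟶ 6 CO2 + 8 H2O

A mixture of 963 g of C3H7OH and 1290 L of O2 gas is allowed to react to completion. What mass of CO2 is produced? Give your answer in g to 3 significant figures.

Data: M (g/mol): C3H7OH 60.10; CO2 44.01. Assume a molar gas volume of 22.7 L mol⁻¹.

n(C3H7OH) = 963.0 / 60.10 = 16.02 mol
n(O2) = 1290 / 22.7 = 56.83 mol
n/ν for C3H7OH = 16.02/2 = 8.010
n/ν for O2 = 56.83/9 = 6.314
Smallest n/ν is O2 → limiting reagent.
n(CO2) = (6/9) × 56.83 = 37.89 mol
mass = 37.89 × 44.01 = 1668 g

1670 g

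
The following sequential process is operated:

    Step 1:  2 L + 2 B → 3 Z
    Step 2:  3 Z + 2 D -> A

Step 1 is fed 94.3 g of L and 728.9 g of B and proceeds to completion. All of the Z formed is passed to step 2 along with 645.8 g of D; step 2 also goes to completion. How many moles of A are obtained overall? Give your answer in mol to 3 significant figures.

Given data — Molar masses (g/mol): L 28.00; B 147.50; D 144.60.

1.68 mol

Step 1:
n(L) = 94.30 / 28.00 = 3.368 mol
n(B) = 728.9 / 147.50 = 4.942 mol
n/ν → L: 1.684, B: 2.471; L is limiting.
n(Z) produced = (3/2) × 3.368 = 5.052 mol
Step 2:
n(Z) available = 5.052 mol
n(D) = 645.8 / 144.60 = 4.466 mol
n/ν → Z: 1.684, D: 2.233; Z is limiting.
n(A) = (1/3) × 5.052 = 1.684 mol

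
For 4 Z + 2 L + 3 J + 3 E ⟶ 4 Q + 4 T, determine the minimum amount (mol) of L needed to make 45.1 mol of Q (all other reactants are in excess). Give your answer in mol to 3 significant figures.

22.6 mol

n(Q) = 45.10 mol
n(L) = (2/4) × 45.10 = 22.55 mol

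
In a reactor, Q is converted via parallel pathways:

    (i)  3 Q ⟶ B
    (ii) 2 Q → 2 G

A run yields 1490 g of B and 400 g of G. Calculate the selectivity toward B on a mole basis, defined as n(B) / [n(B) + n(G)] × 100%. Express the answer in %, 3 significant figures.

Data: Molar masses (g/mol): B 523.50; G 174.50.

n(B) = 1490 / 523.50 = 2.846 mol
n(G) = 400 / 174.50 = 2.292 mol
selectivity = 2.846/(2.846+2.292) × 100 = 55.39 %

55.4 %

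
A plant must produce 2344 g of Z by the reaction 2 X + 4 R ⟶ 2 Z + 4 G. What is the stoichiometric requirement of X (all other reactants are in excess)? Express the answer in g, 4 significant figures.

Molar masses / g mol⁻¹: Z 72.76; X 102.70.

3309 g

n(Z) = 2344 / 72.76 = 32.22 mol
n(X) = (2/2) × 32.22 = 32.22 mol
mass = 32.22 × 102.70 = 3309 g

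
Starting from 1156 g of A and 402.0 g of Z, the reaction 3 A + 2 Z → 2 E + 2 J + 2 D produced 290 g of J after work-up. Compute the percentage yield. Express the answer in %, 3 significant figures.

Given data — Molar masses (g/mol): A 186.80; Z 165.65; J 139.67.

n(A) = 1156 / 186.80 = 6.188 mol
n(Z) = 402.0 / 165.65 = 2.427 mol
n/ν for A = 6.188/3 = 2.063
n/ν for Z = 2.427/2 = 1.214
Smallest n/ν is Z → limiting reagent.
theoretical n(J) = (2/2) × 2.427 = 2.427 mol → 339.0 g
% yield = 290 / 339.0 × 100 = 85.55 %

85.6 %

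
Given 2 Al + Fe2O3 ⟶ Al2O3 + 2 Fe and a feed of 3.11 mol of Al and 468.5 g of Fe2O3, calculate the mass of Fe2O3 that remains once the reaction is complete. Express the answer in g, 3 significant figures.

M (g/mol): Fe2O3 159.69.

n(Al) = 3.110 mol
n(Fe2O3) = 468.5 / 159.69 = 2.934 mol
n/ν for Al = 3.110/2 = 1.555
n/ν for Fe2O3 = 2.934/1 = 2.934
Smallest n/ν is Al → limiting reagent.
Fe2O3 consumed = (1/2) × 3.110 = 1.555 mol
Fe2O3 remaining = 2.934 − 1.555 = 1.379 mol
mass = 1.379 × 159.69 = 220.2 g

220 g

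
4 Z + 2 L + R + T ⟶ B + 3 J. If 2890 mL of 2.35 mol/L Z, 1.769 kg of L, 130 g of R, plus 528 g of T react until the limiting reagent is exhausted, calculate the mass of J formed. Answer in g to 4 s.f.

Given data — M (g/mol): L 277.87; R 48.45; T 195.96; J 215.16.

1096 g

n(Z) = 2.35 × 2890/1000 = 6.792 mol
n(L) = 1.769×1000 / 277.87 = 6.366 mol
n(R) = 130.0 / 48.45 = 2.683 mol
n(T) = 528.0 / 195.96 = 2.694 mol
n/ν for Z = 6.792/4 = 1.698
n/ν for L = 6.366/2 = 3.183
n/ν for R = 2.683/1 = 2.683
n/ν for T = 2.694/1 = 2.694
Smallest n/ν is Z → limiting reagent.
n(J) = (3/4) × 6.792 = 5.094 mol
mass = 5.094 × 215.16 = 1096 g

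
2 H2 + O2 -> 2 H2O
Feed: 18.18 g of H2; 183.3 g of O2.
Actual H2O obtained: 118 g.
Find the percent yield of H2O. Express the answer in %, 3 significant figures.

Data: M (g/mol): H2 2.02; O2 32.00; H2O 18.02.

n(H2) = 18.18 / 2.02 = 9.000 mol
n(O2) = 183.3 / 32.00 = 5.728 mol
n/ν → H2: 4.500, O2: 5.728; H2 is limiting.
theoretical n(H2O) = (2/2) × 9.000 = 9.000 mol → 162.2 g
% yield = 118 / 162.2 × 100 = 72.75 %

72.8 %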